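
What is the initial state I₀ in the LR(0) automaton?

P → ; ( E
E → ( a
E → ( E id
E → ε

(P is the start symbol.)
{ [P → . ; ( E], [P' → . P] }

First, augment the grammar with P' → P
I₀ = CLOSURE({ [P' → . P] }):
  [P' → . P] has the dot before P: add [P → . ; ( E]
No further items can be added.

I₀ = { [P → . ; ( E], [P' → . P] }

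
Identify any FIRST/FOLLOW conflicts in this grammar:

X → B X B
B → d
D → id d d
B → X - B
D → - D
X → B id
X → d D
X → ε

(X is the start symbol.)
A FIRST/FOLLOW conflict occurs when a non-terminal N has a nullable alternative N → β (β ⇒* ε) and another alternative N → α with FIRST(α) ∩ FOLLOW(N) ≠ ∅: on such a lookahead the parser cannot decide between expanding α and letting N vanish via β.

Nullable non-terminals: X.
FIRST sets used below: FIRST(B) = { '-', 'd' }

X: nullable alternative(s) X → ε; FOLLOW(X) = { $, '-', 'd' }
  X → B X B: FIRST \ {ε} = { '-', 'd' } — overlaps FOLLOW(X) on { '-', 'd' }: CONFLICT
  X → B id: FIRST \ {ε} = { '-', 'd' } — overlaps FOLLOW(X) on { '-', 'd' }: CONFLICT
  X → d D: FIRST \ {ε} = { 'd' } — overlaps FOLLOW(X) on { 'd' }: CONFLICT
  X → ε: FIRST \ {ε} = { } — this is the only nullable alternative, skip

B, D have no nullable alternative, so no FIRST/FOLLOW check is needed there.

So the grammar has 3 FIRST/FOLLOW conflicts (marked CONFLICT above).

Answer: Yes. X → B X B with FOLLOW(X) on { '-', 'd' }; X → B id with FOLLOW(X) on { '-', 'd' }; X → d D with FOLLOW(X) on { 'd' }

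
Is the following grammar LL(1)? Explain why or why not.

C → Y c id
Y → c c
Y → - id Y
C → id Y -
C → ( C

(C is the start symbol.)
A grammar is LL(1) if for each non-terminal N with multiple productions, the predict sets of those productions are pairwise disjoint, where PREDICT(N → α) = (FIRST(α) \ {ε}) ∪ (FOLLOW(N) if α ⇒* ε).

Relevant sets:
  FIRST(Y) = { '-', 'c' }

For C:
  PREDICT(C → Y c id) = { '-', 'c' }
  PREDICT(C → id Y '-') = { 'id' }
  PREDICT(C → '(' C) = { '(' }
For Y:
  PREDICT(Y → c c) = { 'c' }
  PREDICT(Y → '-' id Y) = { '-' }

All predict sets are disjoint. The grammar IS LL(1).

Answer: Yes, the grammar is LL(1).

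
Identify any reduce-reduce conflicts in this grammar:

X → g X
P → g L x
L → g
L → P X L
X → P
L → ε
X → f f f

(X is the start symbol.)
Yes — I8: [L → .] vs [L → g .]; I12: [L → .] vs [L → g .]

A reduce-reduce conflict occurs when an LR(0) state has two complete items [A → α .] and [B → β .] — both call for a reduction, and with no lookahead the parser cannot choose between them.

Augment with X' → X and build the canonical LR(0) collection (I0 = CLOSURE({[X' → . X]}), then GOTO on every symbol after a dot until no new states appear). It has 16 states:
  I0: { [P → . g L x], [X → . P], [X → . f f f], [X → . g X], [X' → . X] }  — shift
  I1: { [X → P .] }  — reduce
  I2: { [X' → X .] }  — accept
  I3: { [X → f . f f] }  — shift
  I4: { [L → . P X L], [L → . g], [L → .], [P → . g L x], [P → g . L x], [X → . P], [X → . f f f], [X → . g X], [X → g . X] }  — shift, reduce
  I5: { [P → g L . x] }  — shift
  I6: { [L → P . X L], [P → . g L x], [X → . P], [X → . f f f], [X → . g X], [X → P .] }  — shift, reduce
  I7: { [X → g X .] }  — reduce
  I8: { [L → . P X L], [L → . g], [L → .], [L → g .], [P → . g L x], [P → g . L x], [X → . P], [X → . f f f], [X → . g X], [X → g . X] }  — shift, 2 reduces
  I9: { [L → . P X L], [L → . g], [L → .], [L → P X . L], [P → . g L x] }  — shift, reduce
  I10: { [L → P X L .] }  — reduce
  I11: { [L → P . X L], [P → . g L x], [X → . P], [X → . f f f], [X → . g X] }  — shift
  I12: { [L → . P X L], [L → . g], [L → .], [L → g .], [P → . g L x], [P → g . L x] }  — shift, 2 reduces
  I13: { [P → g L x .] }  — reduce
  I14: { [X → f f . f] }  — shift
  I15: { [X → f f f .] }  — reduce

I8 contains complete items [L → .], [L → g .] — reduce-reduce conflict.
I12 contains complete items [L → .], [L → g .] — reduce-reduce conflict.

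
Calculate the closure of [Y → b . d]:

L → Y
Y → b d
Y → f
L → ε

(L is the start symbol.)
{ [Y → b . d] }

To compute CLOSURE, for each item [A → α.Bβ] where B is a non-terminal, add [B → .γ] for all productions B → γ; repeat for the newly added items until nothing changes.

Start with: [Y → b . d]
The dot precedes the terminal d, so nothing is added.

CLOSURE = { [Y → b . d] }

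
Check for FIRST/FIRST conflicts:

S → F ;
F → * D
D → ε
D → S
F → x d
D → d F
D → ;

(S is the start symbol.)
A FIRST/FIRST conflict occurs when two productions N → α and N → β for the same non-terminal have FIRST(α) ∩ FIRST(β) ≠ ∅ (with ε ∈ FIRST of a nullable right-hand side, so two nullable alternatives also conflict).

FIRST sets of the non-terminals at (or reachable through a nullable prefix from) the front of some alternative:
  FIRST(S) = { '*', 'x' }

Productions for F:
  F → * D: FIRST = { '*' }
  F → x d: FIRST = { 'x' }
Productions for D:
  D → ε: FIRST = { ε }
  D → S: FIRST = { '*', 'x' }
  D → d F: FIRST = { 'd' }
  D → ;: FIRST = { ';' }
S has only one production, so no FIRST/FIRST conflict is possible there.

All alternatives of each non-terminal have pairwise disjoint FIRST sets.

Answer: No FIRST/FIRST conflicts.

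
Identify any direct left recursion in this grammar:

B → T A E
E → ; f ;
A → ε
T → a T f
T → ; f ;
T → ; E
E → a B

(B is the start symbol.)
B → T A E: starts with T
E → ; f ;: starts with ';'
A → ε: starts with ε
T → a T f: starts with a
T → ; f ;: starts with ';'
T → ; E: starts with ';'
E → a B: starts with a

No direct left recursion found.

Answer: No direct left recursion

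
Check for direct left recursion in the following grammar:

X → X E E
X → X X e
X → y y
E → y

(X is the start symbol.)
Yes, X is left-recursive

X → X E E: LEFT RECURSIVE (starts with X)
X → X X e: LEFT RECURSIVE (starts with X)
X → y y: starts with y
E → y: starts with y

The grammar has direct left recursion on: X.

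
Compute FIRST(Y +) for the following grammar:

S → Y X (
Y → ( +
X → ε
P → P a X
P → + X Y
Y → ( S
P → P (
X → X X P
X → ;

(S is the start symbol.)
FIRST sets of the non-terminals involved (from the grammar, by fixed-point iteration):
  FIRST(Y) = { '(' }

To compute FIRST(Y +), process the symbols left to right:
Symbol Y is a non-terminal. Add FIRST(Y) \ {ε} = { '(' }
Y is not nullable (ε ∉ FIRST(Y)), so stop here.
FIRST(Y +) = { '(' }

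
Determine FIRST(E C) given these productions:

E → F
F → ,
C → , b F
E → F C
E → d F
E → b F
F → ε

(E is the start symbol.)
{ ',', 'b', 'd' }

FIRST sets of the non-terminals involved (from the grammar, by fixed-point iteration):
  FIRST(E) = { ',', 'b', 'd', ε }
  FIRST(C) = { ',' }

To compute FIRST(E C), process the symbols left to right:
Symbol E is a non-terminal. Add FIRST(E) \ {ε} = { ',', 'b', 'd' }
E is nullable (ε ∈ FIRST(E)), continue to the next symbol.
Symbol C is a non-terminal. Add FIRST(C) \ {ε} = { ',' }
C is not nullable (ε ∉ FIRST(C)), so stop here.
FIRST(E C) = { ',', 'b', 'd' }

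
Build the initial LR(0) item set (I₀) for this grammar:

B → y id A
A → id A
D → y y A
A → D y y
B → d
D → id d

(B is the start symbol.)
First, augment the grammar with B' → B
I₀ = CLOSURE({ [B' → . B] }):
  [B' → . B] has the dot before B: add [B → . y id A], [B → . d]
No further items can be added.

I₀ = { [B → . d], [B → . y id A], [B' → . B] }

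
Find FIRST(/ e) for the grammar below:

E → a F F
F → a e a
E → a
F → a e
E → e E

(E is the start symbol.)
To compute FIRST(/ e), process the symbols left to right:
Symbol / is a terminal. Add '/' and stop.
FIRST(/ e) = { '/' }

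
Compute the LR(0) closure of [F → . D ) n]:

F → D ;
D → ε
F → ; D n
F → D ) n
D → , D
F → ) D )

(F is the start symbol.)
To compute CLOSURE, for each item [A → α.Bβ] where B is a non-terminal, add [B → .γ] for all productions B → γ; repeat for the newly added items until nothing changes.

Start with: [F → . D ) n]
  [F → . D ) n] has the dot before D: add [D → .], [D → . , D]
No further items can be added.

CLOSURE = { [D → . , D], [D → .], [F → . D ) n] }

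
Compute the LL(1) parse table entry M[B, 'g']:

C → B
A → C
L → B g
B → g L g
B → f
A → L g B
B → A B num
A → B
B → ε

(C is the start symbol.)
To find M[B, 'g'], we find productions for B where 'g' is in the predict set (PREDICT(N → α) = (FIRST(α) \ {ε}) ∪ (FOLLOW(N) if α ⇒* ε)).

Relevant sets:
  FIRST(A) = { 'f', 'g', 'num', ε }
  FIRST(B) = { 'f', 'g', 'num', ε }
  FOLLOW(B) = { $, 'f', 'g', 'num' }

B → g L g: PREDICT = { 'g' }
  'g' is in predict set, so this production goes in M[B, 'g']
B → f: PREDICT = { 'f' }
B → A B num: PREDICT = { 'f', 'g', 'num' }
  'g' is in predict set, so this production goes in M[B, 'g']
B → ε: PREDICT = { $, 'f', 'g', 'num' }
  'g' is in predict set, so this production goes in M[B, 'g']

M[B, 'g'] = B → g L g, B → A B num, B → ε  (a multiply-defined cell — the grammar is not LL(1))

Answer: B → g L g, B → A B num, B → ε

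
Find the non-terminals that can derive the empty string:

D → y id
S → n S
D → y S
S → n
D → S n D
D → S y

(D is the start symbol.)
None

A non-terminal is nullable if it can derive ε (the empty string): either it has an ε-production, or it has a production whose right-hand side consists entirely of nullable non-terminals.

There are no ε-productions, so no non-terminal can derive ε.
No non-terminals are nullable.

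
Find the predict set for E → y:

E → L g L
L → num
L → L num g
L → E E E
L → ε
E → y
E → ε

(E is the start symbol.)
PREDICT(E → y) = (FIRST(RHS) \ {ε}) ∪ (FOLLOW(E) if ε ∈ FIRST(RHS), i.e. RHS ⇒* ε)
FIRST(y) = { 'y' }
ε ∉ FIRST(y), so FOLLOW(E) is not added.
PREDICT(E → y) = { 'y' }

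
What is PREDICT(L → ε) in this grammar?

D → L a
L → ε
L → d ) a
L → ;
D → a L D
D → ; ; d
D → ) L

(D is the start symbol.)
{ $, ')', ';', 'a', 'd' }

PREDICT(L → ε) = (FIRST(RHS) \ {ε}) ∪ (FOLLOW(L) if ε ∈ FIRST(RHS), i.e. RHS ⇒* ε)
The right-hand side is ε (FIRST(ε) = { ε }), so the predict set is FOLLOW(L) = { $, ')', ';', 'a', 'd' }
PREDICT(L → ε) = { $, ')', ';', 'a', 'd' }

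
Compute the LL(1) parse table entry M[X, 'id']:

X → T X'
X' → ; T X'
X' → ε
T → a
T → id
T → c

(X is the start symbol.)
X → T X'

To find M[X, 'id'], we find productions for X where 'id' is in the predict set (PREDICT(N → α) = (FIRST(α) \ {ε}) ∪ (FOLLOW(N) if α ⇒* ε)).

Relevant sets:
  FIRST(T) = { 'a', 'c', 'id' }

X → T X': PREDICT = { 'a', 'c', 'id' }
  'id' is in predict set, so this production goes in M[X, 'id']

M[X, 'id'] = X → T X'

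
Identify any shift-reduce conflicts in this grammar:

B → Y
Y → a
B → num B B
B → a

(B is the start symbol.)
No shift-reduce conflicts

A shift-reduce conflict occurs when an LR(0) state has both:
  - a complete (reduce) item [A → α .] (dot at the end), and
  - a shift item [B → β . c γ] (dot before a terminal).

Augment with B' → B and build the canonical LR(0) collection (I0 = CLOSURE({[B' → . B]}), then GOTO on every symbol after a dot until no new states appear). It has 7 states:
  I0: { [B → . Y], [B → . a], [B → . num B B], [B' → . B], [Y → . a] }  — shift
  I1: { [B' → B .] }  — accept
  I2: { [B → Y .] }  — reduce
  I3: { [B → a .], [Y → a .] }  — 2 reduces
  I4: { [B → . Y], [B → . a], [B → . num B B], [B → num . B B], [Y → . a] }  — shift
  I5: { [B → . Y], [B → . a], [B → . num B B], [B → num B . B], [Y → . a] }  — shift
  I6: { [B → num B B .] }  — reduce

No state contains both a complete item and a shift item.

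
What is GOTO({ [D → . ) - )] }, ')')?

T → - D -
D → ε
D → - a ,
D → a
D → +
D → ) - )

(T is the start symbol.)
{ [D → ) . - )] }

GOTO(I, ')') = CLOSURE({ [A → αX.β] : [A → α.Xβ] ∈ I, X = ')' })

Items with dot before ')', with the dot advanced:
  [D → . ) - )] → [D → ) . - )]
Closure adds nothing (no advanced item has the dot before a non-terminal).

GOTO = { [D → ) . - )] }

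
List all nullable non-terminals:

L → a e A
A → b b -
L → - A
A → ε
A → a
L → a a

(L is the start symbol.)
A non-terminal is nullable if it can derive ε (the empty string): either it has an ε-production, or it has a production whose right-hand side consists entirely of nullable non-terminals.

ε-productions: A → ε
So A is immediately nullable.
No further non-terminal can be added: every production for the remaining non-terminals contains a terminal or a non-nullable non-terminal.
Nullable = { 'A' }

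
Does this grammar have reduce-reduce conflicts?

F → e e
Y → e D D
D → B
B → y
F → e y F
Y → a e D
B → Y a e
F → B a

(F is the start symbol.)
No reduce-reduce conflicts

Augment with F' → F and build the canonical LR(0) collection (I0 = CLOSURE({[F' → . F]}), then GOTO on every symbol after a dot until no new states appear). It has 19 states:
  I0: { [B → . Y a e], [B → . y], [F → . B a], [F → . e e], [F → . e y F], [F' → . F], [Y → . a e D], [Y → . e D D] }  — shift
  I1: { [F → B . a] }  — shift
  I2: { [F' → F .] }  — accept
  I3: { [B → Y . a e] }  — shift
  I4: { [Y → a . e D] }  — shift
  I5: { [B → . Y a e], [B → . y], [D → . B], [F → e . e], [F → e . y F], [Y → . a e D], [Y → . e D D], [Y → e . D D] }  — shift
  I6: { [B → y .] }  — reduce
  I7: { [D → B .] }  — reduce
  I8: { [B → . Y a e], [B → . y], [D → . B], [Y → . a e D], [Y → . e D D], [Y → e D . D] }  — shift
  I9: { [B → . Y a e], [B → . y], [D → . B], [F → e e .], [Y → . a e D], [Y → . e D D], [Y → e . D D] }  — shift, reduce
  I10: { [B → . Y a e], [B → . y], [B → y .], [F → . B a], [F → . e e], [F → . e y F], [F → e y . F], [Y → . a e D], [Y → . e D D] }  — shift, reduce
  I11: { [F → e y F .] }  — reduce
  I12: { [B → . Y a e], [B → . y], [D → . B], [Y → . a e D], [Y → . e D D], [Y → e . D D] }  — shift
  I13: { [Y → e D D .] }  — reduce
  I14: { [B → . Y a e], [B → . y], [D → . B], [Y → . a e D], [Y → . e D D], [Y → a e . D] }  — shift
  I15: { [Y → a e D .] }  — reduce
  I16: { [B → Y a . e] }  — shift
  I17: { [B → Y a e .] }  — reduce
  I18: { [F → B a .] }  — reduce

No state contains more than one complete item.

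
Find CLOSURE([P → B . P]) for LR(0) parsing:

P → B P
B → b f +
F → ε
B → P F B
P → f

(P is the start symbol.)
Start with: [P → B . P]
  [P → B . P] has the dot before P: add [P → . B P], [P → . f]
  [P → . B P] has the dot before B: add [B → . b f +], [B → . P F B]
No further items can be added.

CLOSURE = { [B → . P F B], [B → . b f +], [P → . B P], [P → . f], [P → B . P] }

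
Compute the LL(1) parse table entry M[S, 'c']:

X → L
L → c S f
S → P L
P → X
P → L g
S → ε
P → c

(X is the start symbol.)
To find M[S, 'c'], we find productions for S where 'c' is in the predict set (PREDICT(N → α) = (FIRST(α) \ {ε}) ∪ (FOLLOW(N) if α ⇒* ε)).

Relevant sets:
  FIRST(P) = { 'c' }
  FOLLOW(S) = { 'f' }

S → P L: PREDICT = { 'c' }
  'c' is in predict set, so this production goes in M[S, 'c']
S → ε: PREDICT = { 'f' }

M[S, 'c'] = S → P L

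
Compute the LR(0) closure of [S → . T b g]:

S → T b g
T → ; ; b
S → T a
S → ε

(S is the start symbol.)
{ [S → . T b g], [T → . ; ; b] }

Start with: [S → . T b g]
  [S → . T b g] has the dot before T: add [T → . ; ; b]
No further items can be added.

CLOSURE = { [S → . T b g], [T → . ; ; b] }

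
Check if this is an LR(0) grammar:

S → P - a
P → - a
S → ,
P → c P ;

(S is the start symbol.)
Yes, the grammar is LR(0)

A grammar is LR(0) if no state in the canonical LR(0) collection has:
  - both a shift item (dot before a terminal) and a complete item (shift-reduce conflict), or
  - two or more complete items (reduce-reduce conflict; the accept item [S' → S .] counts as a complete item here).

Augment with S' → S and build the canonical LR(0) collection (I0 = CLOSURE({[S' → . S]}), then GOTO on every symbol after a dot until no new states appear). It has 11 states:
  I0: { [P → . - a], [P → . c P ;], [S → . ,], [S → . P - a], [S' → . S] }  — shift
  I1: { [S → , .] }  — reduce
  I2: { [P → - . a] }  — shift
  I3: { [S → P . - a] }  — shift
  I4: { [S' → S .] }  — accept
  I5: { [P → . - a], [P → . c P ;], [P → c . P ;] }  — shift
  I6: { [P → c P . ;] }  — shift
  I7: { [P → c P ; .] }  — reduce
  I8: { [S → P - . a] }  — shift
  I9: { [S → P - a .] }  — reduce
  I10: { [P → - a .] }  — reduce

Every state is either a pure shift/goto state or contains exactly one complete item and nothing to shift — no conflicts. The grammar is LR(0).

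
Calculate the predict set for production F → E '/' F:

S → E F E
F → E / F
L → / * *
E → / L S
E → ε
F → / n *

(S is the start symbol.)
PREDICT(F → E '/' F) = (FIRST(RHS) \ {ε}) ∪ (FOLLOW(F) if ε ∈ FIRST(RHS), i.e. RHS ⇒* ε)
FIRST(E) = { '/', ε }
FIRST(E '/' F) = { '/' }
ε ∉ FIRST(E '/' F), so FOLLOW(F) is not added.
PREDICT(F → E '/' F) = { '/' }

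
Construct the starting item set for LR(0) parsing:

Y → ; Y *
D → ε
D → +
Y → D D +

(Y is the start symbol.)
First, augment the grammar with Y' → Y
I₀ = CLOSURE({ [Y' → . Y] }):
  [Y' → . Y] has the dot before Y: add [Y → . ; Y *], [Y → . D D +]
  [Y → . D D +] has the dot before D: add [D → .], [D → . +]
No further items can be added.

I₀ = { [D → . +], [D → .], [Y → . ; Y *], [Y → . D D +], [Y' → . Y] }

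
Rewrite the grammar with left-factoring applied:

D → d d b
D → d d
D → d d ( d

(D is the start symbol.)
D → d d D'
D' → b
D' → ε
D' → ( d

Left-factoring transforms A → αβ₁ | αβ₂ into A → αA' and A' → β₁ | β₂
(α is the longest common prefix among the alternatives). Repeat until
no nonterminal has two alternatives with a common prefix.

Round 1: D has alternatives sharing prefix 'd d'. Introduce D': D → d d D'
  Add: D' → b
  Add: D' → ε
  Add: D' → ( d

No remaining common prefixes — done.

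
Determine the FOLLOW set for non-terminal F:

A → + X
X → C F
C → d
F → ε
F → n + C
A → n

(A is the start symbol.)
{ $ }

In X → C F: F is at the end, add FOLLOW(X)

The FOLLOW sets referred to above (computed the same way, to a fixed point):
  FOLLOW(X) = { $ }

Taking the union: FOLLOW(F) = { $ }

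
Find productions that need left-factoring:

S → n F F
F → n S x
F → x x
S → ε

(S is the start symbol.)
Left-factoring is needed when two productions for the same non-terminal
share a common prefix on the right-hand side.

Productions for S:
  S → n F F
  S → ε
Productions for F:
  F → n S x
  F → x x

No common prefixes found.

Answer: No, left-factoring is not needed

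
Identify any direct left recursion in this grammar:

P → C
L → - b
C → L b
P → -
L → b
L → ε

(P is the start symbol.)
Direct left recursion occurs when N → N α for some non-terminal N (the right-hand side begins with the left-hand side itself).

P → C: starts with C
L → - b: starts with '-'
C → L b: starts with L
P → -: starts with '-'
L → b: starts with b
L → ε: starts with ε

No direct left recursion found.

Answer: No direct left recursion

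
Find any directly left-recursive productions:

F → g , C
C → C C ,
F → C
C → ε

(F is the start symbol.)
Yes, C is left-recursive

F → g , C: starts with g
C → C C ,: LEFT RECURSIVE (starts with C)
F → C: starts with C
C → ε: starts with ε

The grammar has direct left recursion on: C.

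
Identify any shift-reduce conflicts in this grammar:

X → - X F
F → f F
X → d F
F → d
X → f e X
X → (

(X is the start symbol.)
No shift-reduce conflicts

Augment with X' → X and build the canonical LR(0) collection (I0 = CLOSURE({[X' → . X]}), then GOTO on every symbol after a dot until no new states appear). It has 14 states:
  I0: { [X → . (], [X → . - X F], [X → . d F], [X → . f e X], [X' → . X] }  — shift
  I1: { [X → ( .] }  — reduce
  I2: { [X → - . X F], [X → . (], [X → . - X F], [X → . d F], [X → . f e X] }  — shift
  I3: { [X' → X .] }  — accept
  I4: { [F → . d], [F → . f F], [X → d . F] }  — shift
  I5: { [X → f . e X] }  — shift
  I6: { [X → . (], [X → . - X F], [X → . d F], [X → . f e X], [X → f e . X] }  — shift
  I7: { [X → f e X .] }  — reduce
  I8: { [X → d F .] }  — reduce
  I9: { [F → d .] }  — reduce
  I10: { [F → . d], [F → . f F], [F → f . F] }  — shift
  I11: { [F → f F .] }  — reduce
  I12: { [F → . d], [F → . f F], [X → - X . F] }  — shift
  I13: { [X → - X F .] }  — reduce

No state contains both a complete item and a shift item.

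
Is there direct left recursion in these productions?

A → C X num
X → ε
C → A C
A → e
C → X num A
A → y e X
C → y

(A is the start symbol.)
No direct left recursion

Direct left recursion occurs when N → N α for some non-terminal N (the right-hand side begins with the left-hand side itself).

A → C X num: starts with C
X → ε: starts with ε
C → A C: starts with A
A → e: starts with e
C → X num A: starts with X
A → y e X: starts with y
C → y: starts with y

No direct left recursion found.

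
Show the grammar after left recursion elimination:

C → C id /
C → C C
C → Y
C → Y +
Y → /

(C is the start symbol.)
C → Y C'
C → Y + C'
C' → id / C'
C' → C C'
C' → ε
Y → /

C is directly left-recursive. The standard transformation for
  A → A α₁ | ... | A α_m | β₁ | ... | β_n
is
  A  → β₁ A' | ... | β_n A'
  A' → α₁ A' | ... | α_m A' | ε

C → Y becomes C → Y C'
C → Y + becomes C → Y + C'
C → C id / becomes C' → id / C'
C → C C becomes C' → C C'
Add C' → ε

Productions for other non-terminals are unchanged:
  Y → /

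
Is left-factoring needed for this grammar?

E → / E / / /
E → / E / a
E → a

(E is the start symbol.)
Left-factoring is needed when two productions for the same non-terminal
share a common prefix on the right-hand side.

Productions for E:
  E → / E / / /
  E → / E / a
  E → a

Found common prefix '/ E /' in productions for E

Answer: Yes, E has productions with common prefix '/ E /'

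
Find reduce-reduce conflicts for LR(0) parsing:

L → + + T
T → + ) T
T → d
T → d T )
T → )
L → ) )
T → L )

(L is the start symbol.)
A reduce-reduce conflict occurs when an LR(0) state has two complete items [A → α .] and [B → β .] — both call for a reduction, and with no lookahead the parser cannot choose between them.

Augment with L' → L and build the canonical LR(0) collection (I0 = CLOSURE({[L' → . L]}), then GOTO on every symbol after a dot until no new states appear). It has 16 states:
  I0: { [L → . ) )], [L → . + + T], [L' → . L] }  — shift
  I1: { [L → ) . )] }  — shift
  I2: { [L → + . + T] }  — shift
  I3: { [L' → L .] }  — accept
  I4: { [L → + + . T], [L → . ) )], [L → . + + T], [T → . )], [T → . + ) T], [T → . L )], [T → . d T )], [T → . d] }  — shift
  I5: { [L → ) . )], [T → ) .] }  — shift, reduce
  I6: { [L → + . + T], [T → + . ) T] }  — shift
  I7: { [T → L . )] }  — shift
  I8: { [L → + + T .] }  — reduce
  I9: { [L → . ) )], [L → . + + T], [T → . )], [T → . + ) T], [T → . L )], [T → . d T )], [T → . d], [T → d . T )], [T → d .] }  — shift, reduce
  I10: { [T → d T . )] }  — shift
  I11: { [T → d T ) .] }  — reduce
  I12: { [T → L ) .] }  — reduce
  I13: { [L → . ) )], [L → . + + T], [T → + ) . T], [T → . )], [T → . + ) T], [T → . L )], [T → . d T )], [T → . d] }  — shift
  I14: { [T → + ) T .] }  — reduce
  I15: { [L → ) ) .] }  — reduce

No state contains more than one complete item.

Answer: No reduce-reduce conflicts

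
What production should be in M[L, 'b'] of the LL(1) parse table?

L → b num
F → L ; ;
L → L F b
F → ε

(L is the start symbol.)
L → b num, L → L F b

To find M[L, 'b'], we find productions for L where 'b' is in the predict set (PREDICT(N → α) = (FIRST(α) \ {ε}) ∪ (FOLLOW(N) if α ⇒* ε)).

Relevant sets:
  FIRST(L) = { 'b' }

L → b num: PREDICT = { 'b' }
  'b' is in predict set, so this production goes in M[L, 'b']
L → L F b: PREDICT = { 'b' }
  'b' is in predict set, so this production goes in M[L, 'b']

M[L, 'b'] = L → b num, L → L F b  (a multiply-defined cell — the grammar is not LL(1))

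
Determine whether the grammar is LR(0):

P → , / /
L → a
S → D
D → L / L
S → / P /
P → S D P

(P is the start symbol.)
A grammar is LR(0) if no state in the canonical LR(0) collection has:
  - both a shift item (dot before a terminal) and a complete item (shift-reduce conflict), or
  - two or more complete items (reduce-reduce conflict; the accept item [P' → P .] counts as a complete item here).

Augment with P' → P and build the canonical LR(0) collection (I0 = CLOSURE({[P' → . P]}), then GOTO on every symbol after a dot until no new states appear). It has 16 states:
  I0: { [D → . L / L], [L → . a], [P → . , / /], [P → . S D P], [P' → . P], [S → . / P /], [S → . D] }  — shift
  I1: { [P → , . / /] }  — shift
  I2: { [D → . L / L], [L → . a], [P → . , / /], [P → . S D P], [S → . / P /], [S → . D], [S → / . P /] }  — shift
  I3: { [S → D .] }  — reduce
  I4: { [D → L . / L] }  — shift
  I5: { [P' → P .] }  — accept
  I6: { [D → . L / L], [L → . a], [P → S . D P] }  — shift
  I7: { [L → a .] }  — reduce
  I8: { [D → . L / L], [L → . a], [P → . , / /], [P → . S D P], [P → S D . P], [S → . / P /], [S → . D] }  — shift
  I9: { [P → S D P .] }  — reduce
  I10: { [D → L / . L], [L → . a] }  — shift
  I11: { [D → L / L .] }  — reduce
  I12: { [S → / P . /] }  — shift
  I13: { [S → / P / .] }  — reduce
  I14: { [P → , / . /] }  — shift
  I15: { [P → , / / .] }  — reduce

Every state is either a pure shift/goto state or contains exactly one complete item and nothing to shift — no conflicts. The grammar is LR(0).

Answer: Yes, the grammar is LR(0)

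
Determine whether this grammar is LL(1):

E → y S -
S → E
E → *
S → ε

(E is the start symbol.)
Yes, the grammar is LL(1).

A grammar is LL(1) if for each non-terminal N with multiple productions, the predict sets of those productions are pairwise disjoint, where PREDICT(N → α) = (FIRST(α) \ {ε}) ∪ (FOLLOW(N) if α ⇒* ε).

Relevant sets:
  FIRST(E) = { '*', 'y' }
  FOLLOW(S) = { '-' }

For E:
  PREDICT(E → y S '-') = { 'y' }
  PREDICT(E → '*') = { '*' }
For S:
  PREDICT(S → E) = { '*', 'y' }
  PREDICT(S → ε) = { '-' }

All predict sets are disjoint. The grammar IS LL(1).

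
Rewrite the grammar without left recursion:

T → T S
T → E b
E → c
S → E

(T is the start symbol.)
T → E b T'
T' → S T'
T' → ε
E → c
S → E

T is directly left-recursive. The standard transformation for
  A → A α₁ | ... | A α_m | β₁ | ... | β_n
is
  A  → β₁ A' | ... | β_n A'
  A' → α₁ A' | ... | α_m A' | ε

T → E b becomes T → E b T'
T → T S becomes T' → S T'
Add T' → ε

Productions for other non-terminals are unchanged:
  E → c
  S → E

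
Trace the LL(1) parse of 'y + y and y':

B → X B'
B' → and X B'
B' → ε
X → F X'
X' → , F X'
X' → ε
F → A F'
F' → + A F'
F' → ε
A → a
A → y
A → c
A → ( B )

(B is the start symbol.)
LL(1) parsing maintains a stack (initially the start symbol over $) and the input. At each step: if the stack top is a terminal, match it against the current input token; if it is a non-terminal N, replace it with the RHS of M[N, lookahead] (the unique production whose predict set contains the lookahead).

Stack is shown with the top on the left.

Stack           Input          Action
-------------------------------------
B $             y + y and y $  output B → X B'
X B' $          y + y and y $  output X → F X'
F X' B' $       y + y and y $  output F → A F'
A F' X' B' $    y + y and y $  output A → y
y F' X' B' $    y + y and y $  match 'y'
F' X' B' $      + y and y $    output F' → + A F'
+ A F' X' B' $  + y and y $    match '+'
A F' X' B' $    y and y $      output A → y
y F' X' B' $    y and y $      match 'y'
F' X' B' $      and y $        output F' → ε
X' B' $         and y $        output X' → ε
B' $            and y $        output B' → and X B'
and X B' $      and y $        match 'and'
X B' $          y $            output X → F X'
F X' B' $       y $            output F → A F'
A F' X' B' $    y $            output A → y
y F' X' B' $    y $            match 'y'
F' X' B' $      $              output F' → ε
X' B' $         $              output X' → ε
B' $            $              output B' → ε
$               $              accept

The string is accepted.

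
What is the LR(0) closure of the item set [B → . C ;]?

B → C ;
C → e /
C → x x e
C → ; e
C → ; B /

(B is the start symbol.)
To compute CLOSURE, for each item [A → α.Bβ] where B is a non-terminal, add [B → .γ] for all productions B → γ; repeat for the newly added items until nothing changes.

Start with: [B → . C ;]
  [B → . C ;] has the dot before C: add [C → . e /], [C → . x x e], [C → . ; e], [C → . ; B /]
No further items can be added.

CLOSURE = { [B → . C ;], [C → . ; B /], [C → . ; e], [C → . e /], [C → . x x e] }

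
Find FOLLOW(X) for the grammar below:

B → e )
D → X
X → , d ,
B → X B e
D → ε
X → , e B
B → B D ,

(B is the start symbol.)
{ ',', 'e' }

To compute FOLLOW(X), find every occurrence of X on a right-hand side N → α X β: add FIRST(β) \ {ε}, and if β is empty or nullable also add FOLLOW(N). Iterate to a fixed point.

In D → X: X is at the end, add FOLLOW(D)
In B → X B e: X is followed by B e, add FIRST(B e) \ {ε} = { ',', 'e' }

The FOLLOW sets referred to above (computed the same way, to a fixed point):
  FOLLOW(D) = { ',' }

Taking the union: FOLLOW(X) = { ',', 'e' }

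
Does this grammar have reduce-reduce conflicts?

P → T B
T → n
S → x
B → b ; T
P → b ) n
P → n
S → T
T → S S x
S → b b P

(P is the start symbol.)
A reduce-reduce conflict occurs when an LR(0) state has two complete items [A → α .] and [B → β .] — both call for a reduction, and with no lookahead the parser cannot choose between them.

Augment with P' → P and build the canonical LR(0) collection (I0 = CLOSURE({[P' → . P]}), then GOTO on every symbol after a dot until no new states appear). It has 20 states:
  I0: { [P → . T B], [P → . b ) n], [P → . n], [P' → . P], [S → . T], [S → . b b P], [S → . x], [T → . S S x], [T → . n] }  — shift
  I1: { [P' → P .] }  — accept
  I2: { [S → . T], [S → . b b P], [S → . x], [T → . S S x], [T → . n], [T → S . S x] }  — shift
  I3: { [B → . b ; T], [P → T . B], [S → T .] }  — shift, reduce
  I4: { [P → b . ) n], [S → b . b P] }  — shift
  I5: { [P → n .], [T → n .] }  — 2 reduces
  I6: { [S → x .] }  — reduce
  I7: { [P → b ) . n] }  — shift
  I8: { [P → . T B], [P → . b ) n], [P → . n], [S → . T], [S → . b b P], [S → . x], [S → b b . P], [T → . S S x], [T → . n] }  — shift
  I9: { [S → b b P .] }  — reduce
  I10: { [P → b ) n .] }  — reduce
  I11: { [P → T B .] }  — reduce
  I12: { [B → b . ; T] }  — shift
  I13: { [B → b ; . T], [S → . T], [S → . b b P], [S → . x], [T → . S S x], [T → . n] }  — shift
  I14: { [B → b ; T .], [S → T .] }  — 2 reduces
  I15: { [S → b . b P] }  — shift
  I16: { [T → n .] }  — reduce
  I17: { [S → . T], [S → . b b P], [S → . x], [T → . S S x], [T → . n], [T → S . S x], [T → S S . x] }  — shift
  I18: { [S → T .] }  — reduce
  I19: { [S → x .], [T → S S x .] }  — 2 reduces

I5 contains complete items [P → n .], [T → n .] — reduce-reduce conflict.
I14 contains complete items [B → b ; T .], [S → T .] — reduce-reduce conflict.
I19 contains complete items [S → x .], [T → S S x .] — reduce-reduce conflict.

Answer: Yes — I5: [P → n .] vs [T → n .]; I14: [B → b ; T .] vs [S → T .]; I19: [S → x .] vs [T → S S x .]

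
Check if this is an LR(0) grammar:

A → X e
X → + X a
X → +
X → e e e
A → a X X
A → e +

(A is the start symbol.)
Augment with A' → A and build the canonical LR(0) collection (I0 = CLOSURE({[A' → . A]}), then GOTO on every symbol after a dot until no new states appear). It has 15 states:
  I0: { [A → . X e], [A → . a X X], [A → . e +], [A' → . A], [X → . + X a], [X → . +], [X → . e e e] }  — shift
  I1: { [X → + . X a], [X → + .], [X → . + X a], [X → . +], [X → . e e e] }  — shift, reduce
  I2: { [A' → A .] }  — accept
  I3: { [A → X . e] }  — shift
  I4: { [A → a . X X], [X → . + X a], [X → . +], [X → . e e e] }  — shift
  I5: { [A → e . +], [X → e . e e] }  — shift
  I6: { [A → e + .] }  — reduce
  I7: { [X → e e . e] }  — shift
  I8: { [X → e e e .] }  — reduce
  I9: { [A → a X . X], [X → . + X a], [X → . +], [X → . e e e] }  — shift
  I10: { [X → e . e e] }  — shift
  I11: { [A → a X X .] }  — reduce
  I12: { [A → X e .] }  — reduce
  I13: { [X → + X . a] }  — shift
  I14: { [X → + X a .] }  — reduce

Conflict in state I1:
  Shift-reduce conflict between [X → + .] and [X → . +]
So the grammar is NOT LR(0).

Answer: No. Shift-reduce conflict between [X → + .] and [X → . +]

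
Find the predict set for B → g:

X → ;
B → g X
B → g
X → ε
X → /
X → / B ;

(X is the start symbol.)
PREDICT(B → g) = (FIRST(RHS) \ {ε}) ∪ (FOLLOW(B) if ε ∈ FIRST(RHS), i.e. RHS ⇒* ε)
FIRST(g) = { 'g' }
ε ∉ FIRST(g), so FOLLOW(B) is not added.
PREDICT(B → g) = { 'g' }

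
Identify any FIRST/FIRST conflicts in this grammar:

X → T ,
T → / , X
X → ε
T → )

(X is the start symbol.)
No FIRST/FIRST conflicts.

FIRST sets of the non-terminals at (or reachable through a nullable prefix from) the front of some alternative:
  FIRST(T) = { ')', '/' }

Productions for X:
  X → T ,: FIRST = { ')', '/' }
  X → ε: FIRST = { ε }
Productions for T:
  T → / , X: FIRST = { '/' }
  T → ): FIRST = { ')' }

All alternatives of each non-terminal have pairwise disjoint FIRST sets.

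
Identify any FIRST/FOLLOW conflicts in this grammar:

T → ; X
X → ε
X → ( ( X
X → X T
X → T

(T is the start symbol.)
Yes. X → X T with FOLLOW(X) on { ';' }; X → T with FOLLOW(X) on { ';' }

Nullable non-terminals: X.
FIRST sets used below: FIRST(X) = { '(', ';', ε }, FIRST(T) = { ';' }

X: nullable alternative(s) X → ε; FOLLOW(X) = { $, ';' }
  X → ε: FIRST \ {ε} = { } — this is the only nullable alternative, skip
  X → ( ( X: FIRST \ {ε} = { '(' } — disjoint from FOLLOW(X)
  X → X T: FIRST \ {ε} = { '(', ';' } — overlaps FOLLOW(X) on { ';' }: CONFLICT
  X → T: FIRST \ {ε} = { ';' } — overlaps FOLLOW(X) on { ';' }: CONFLICT

T has no nullable alternative, so no FIRST/FOLLOW check is needed there.

So the grammar has 2 FIRST/FOLLOW conflicts (marked CONFLICT above).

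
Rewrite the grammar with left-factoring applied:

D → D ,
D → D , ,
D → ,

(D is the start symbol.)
Left-factoring transforms A → αβ₁ | αβ₂ into A → αA' and A' → β₁ | β₂
(α is the longest common prefix among the alternatives). Repeat until
no nonterminal has two alternatives with a common prefix.

Round 1: D has alternatives sharing prefix 'D ,'. Introduce D': D → D , D'
  Add: D' → ε
  Add: D' → ,

No remaining common prefixes — done.

Resulting grammar:
D → D , D'
D' → ε
D' → ,
D → ,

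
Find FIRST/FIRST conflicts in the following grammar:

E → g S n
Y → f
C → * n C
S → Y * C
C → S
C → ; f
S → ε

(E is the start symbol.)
No FIRST/FIRST conflicts.

FIRST sets of the non-terminals at (or reachable through a nullable prefix from) the front of some alternative:
  FIRST(S) = { 'f', ε }
  FIRST(Y) = { 'f' }

Productions for C:
  C → * n C: FIRST = { '*' }
  C → S: FIRST = { 'f', ε }
  C → ; f: FIRST = { ';' }
Productions for S:
  S → Y * C: FIRST = { 'f' }
  S → ε: FIRST = { ε }
E, Y have only one production, so no FIRST/FIRST conflict is possible there.

All alternatives of each non-terminal have pairwise disjoint FIRST sets.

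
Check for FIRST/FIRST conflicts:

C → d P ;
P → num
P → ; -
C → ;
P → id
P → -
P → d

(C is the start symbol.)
A FIRST/FIRST conflict occurs when two productions N → α and N → β for the same non-terminal have FIRST(α) ∩ FIRST(β) ≠ ∅ (with ε ∈ FIRST of a nullable right-hand side, so two nullable alternatives also conflict).

Productions for C:
  C → d P ;: FIRST = { 'd' }
  C → ;: FIRST = { ';' }
Productions for P:
  P → num: FIRST = { 'num' }
  P → ; -: FIRST = { ';' }
  P → id: FIRST = { 'id' }
  P → -: FIRST = { '-' }
  P → d: FIRST = { 'd' }

All alternatives of each non-terminal have pairwise disjoint FIRST sets.

Answer: No FIRST/FIRST conflicts.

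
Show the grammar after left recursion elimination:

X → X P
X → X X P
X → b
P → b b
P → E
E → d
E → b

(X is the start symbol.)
X → b X'
X' → P X'
X' → X P X'
X' → ε
P → b b
P → E
E → d
E → b

X is directly left-recursive. The standard transformation for
  A → A α₁ | ... | A α_m | β₁ | ... | β_n
is
  A  → β₁ A' | ... | β_n A'
  A' → α₁ A' | ... | α_m A' | ε

X → b becomes X → b X'
X → X P becomes X' → P X'
X → X X P becomes X' → X P X'
Add X' → ε

Productions for other non-terminals are unchanged:
  P → b b
  P → E
  E → d
  E → b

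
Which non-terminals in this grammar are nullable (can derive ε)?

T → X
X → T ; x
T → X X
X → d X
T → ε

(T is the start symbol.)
{ 'T' }

ε-productions: T → ε
So T is immediately nullable.
No further non-terminal can be added: every production for the remaining non-terminals contains a terminal or a non-nullable non-terminal.
Nullable = { 'T' }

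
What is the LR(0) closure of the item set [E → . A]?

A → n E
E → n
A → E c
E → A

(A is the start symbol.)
{ [A → . E c], [A → . n E], [E → . A], [E → . n] }

To compute CLOSURE, for each item [A → α.Bβ] where B is a non-terminal, add [B → .γ] for all productions B → γ; repeat for the newly added items until nothing changes.

Start with: [E → . A]
  [E → . A] has the dot before A: add [A → . n E], [A → . E c]
  [A → . E c] has the dot before E: add [E → . n]
No further items can be added.

CLOSURE = { [A → . E c], [A → . n E], [E → . A], [E → . n] }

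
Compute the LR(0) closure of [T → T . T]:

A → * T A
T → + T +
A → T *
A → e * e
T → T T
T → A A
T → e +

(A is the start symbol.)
{ [A → . * T A], [A → . T *], [A → . e * e], [T → . + T +], [T → . A A], [T → . T T], [T → . e +], [T → T . T] }

To compute CLOSURE, for each item [A → α.Bβ] where B is a non-terminal, add [B → .γ] for all productions B → γ; repeat for the newly added items until nothing changes.

Start with: [T → T . T]
  [T → T . T] has the dot before T: add [T → . + T +], [T → . T T], [T → . A A], [T → . e +]
  [T → . A A] has the dot before A: add [A → . * T A], [A → . T *], [A → . e * e]
No further items can be added.

CLOSURE = { [A → . * T A], [A → . T *], [A → . e * e], [T → . + T +], [T → . A A], [T → . T T], [T → . e +], [T → T . T] }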